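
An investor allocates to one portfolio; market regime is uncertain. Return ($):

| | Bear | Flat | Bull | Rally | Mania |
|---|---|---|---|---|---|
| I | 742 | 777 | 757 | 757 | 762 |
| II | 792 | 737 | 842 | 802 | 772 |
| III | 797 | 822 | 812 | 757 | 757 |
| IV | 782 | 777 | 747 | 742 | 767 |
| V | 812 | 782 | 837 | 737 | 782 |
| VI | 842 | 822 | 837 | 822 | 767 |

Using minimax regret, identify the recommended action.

VI

Column bests: Bear=842, Flat=822, Bull=842, Rally=822, Mania=782.
I regrets: 100, 45, 85, 65, 20 → max 100
II regrets: 50, 85, 0, 20, 10 → max 85
III regrets: 45, 0, 30, 65, 25 → max 65
IV regrets: 60, 45, 95, 80, 15 → max 95
V regrets: 30, 40, 5, 85, 0 → max 85
VI regrets: 0, 0, 5, 0, 15 → max 15
Smallest max regret = 15 → VI.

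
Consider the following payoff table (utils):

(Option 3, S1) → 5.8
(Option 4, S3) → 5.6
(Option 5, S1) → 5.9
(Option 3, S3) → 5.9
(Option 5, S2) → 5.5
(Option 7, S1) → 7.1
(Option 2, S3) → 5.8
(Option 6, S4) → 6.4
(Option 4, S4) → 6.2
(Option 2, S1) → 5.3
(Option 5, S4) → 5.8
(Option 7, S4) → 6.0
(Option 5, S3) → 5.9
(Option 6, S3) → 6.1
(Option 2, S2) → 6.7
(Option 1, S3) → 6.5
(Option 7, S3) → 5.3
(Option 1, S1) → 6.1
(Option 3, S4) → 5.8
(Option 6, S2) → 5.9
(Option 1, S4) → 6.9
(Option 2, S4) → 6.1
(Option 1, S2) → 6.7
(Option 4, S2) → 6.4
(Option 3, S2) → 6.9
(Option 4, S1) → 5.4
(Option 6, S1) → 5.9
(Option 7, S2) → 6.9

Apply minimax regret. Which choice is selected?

Column bests: S1=7.1, S2=6.9, S3=6.5, S4=6.9.
Option 1 regrets: 1.0, 0.2, 0.0, 0.0 → max 1.0
Option 2 regrets: 1.8, 0.2, 0.7, 0.8 → max 1.8
Option 3 regrets: 1.3, 0.0, 0.6, 1.1 → max 1.3
Option 4 regrets: 1.7, 0.5, 0.9, 0.7 → max 1.7
Option 5 regrets: 1.2, 1.4, 0.6, 1.1 → max 1.4
Option 6 regrets: 1.2, 1.0, 0.4, 0.5 → max 1.2
Option 7 regrets: 0.0, 0.0, 1.2, 0.9 → max 1.2
Smallest max regret = 1.0 → Option 1.

Option 1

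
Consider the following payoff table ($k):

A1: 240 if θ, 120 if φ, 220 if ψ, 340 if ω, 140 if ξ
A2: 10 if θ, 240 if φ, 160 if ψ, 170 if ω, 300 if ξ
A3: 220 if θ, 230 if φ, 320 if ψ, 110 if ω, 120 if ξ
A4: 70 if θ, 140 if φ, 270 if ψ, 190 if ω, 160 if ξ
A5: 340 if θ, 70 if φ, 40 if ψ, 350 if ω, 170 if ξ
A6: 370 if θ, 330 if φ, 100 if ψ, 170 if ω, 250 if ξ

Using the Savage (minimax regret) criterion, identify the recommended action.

A1

Column bests: θ=370, φ=330, ψ=320, ω=350, ξ=300.
A1 regrets: 130, 210, 100, 10, 160 → max 210
A2 regrets: 360, 90, 160, 180, 0 → max 360
A3 regrets: 150, 100, 0, 240, 180 → max 240
A4 regrets: 300, 190, 50, 160, 140 → max 300
A5 regrets: 30, 260, 280, 0, 130 → max 280
A6 regrets: 0, 0, 220, 180, 50 → max 220
Smallest max regret = 210 → A1.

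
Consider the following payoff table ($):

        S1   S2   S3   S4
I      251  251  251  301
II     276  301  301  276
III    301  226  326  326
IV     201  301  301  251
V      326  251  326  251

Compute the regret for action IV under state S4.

75

Best payoff under S4 is 326.
Regret = 326 − 251 = 75.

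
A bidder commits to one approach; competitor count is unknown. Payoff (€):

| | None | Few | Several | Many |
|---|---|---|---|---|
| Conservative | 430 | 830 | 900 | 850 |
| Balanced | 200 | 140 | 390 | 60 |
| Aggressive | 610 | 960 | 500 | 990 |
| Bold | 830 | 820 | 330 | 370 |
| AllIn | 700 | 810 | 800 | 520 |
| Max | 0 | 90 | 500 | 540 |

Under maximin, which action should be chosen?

AllIn

Row minima: Conservative=430, Balanced=60, Aggressive=500, Bold=330, AllIn=520, Max=0
Best worst-case = 520 → AllIn.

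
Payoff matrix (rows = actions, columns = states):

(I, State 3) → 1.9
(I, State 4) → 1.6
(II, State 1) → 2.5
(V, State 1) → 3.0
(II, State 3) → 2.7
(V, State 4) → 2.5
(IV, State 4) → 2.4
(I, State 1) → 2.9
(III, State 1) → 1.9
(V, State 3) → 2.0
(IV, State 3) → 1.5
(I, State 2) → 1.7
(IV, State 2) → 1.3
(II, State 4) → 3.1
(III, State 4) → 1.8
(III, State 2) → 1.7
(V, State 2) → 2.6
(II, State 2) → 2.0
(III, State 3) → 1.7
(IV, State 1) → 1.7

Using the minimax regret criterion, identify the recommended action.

II

Column bests: State 1=3.0, State 2=2.6, State 3=2.7, State 4=3.1.
I regrets: 0.1, 0.9, 0.8, 1.5 → max 1.5
II regrets: 0.5, 0.6, 0.0, 0.0 → max 0.6
III regrets: 1.1, 0.9, 1.0, 1.3 → max 1.3
IV regrets: 1.3, 1.3, 1.2, 0.7 → max 1.3
V regrets: 0.0, 0.0, 0.7, 0.6 → max 0.7
Smallest max regret = 0.6 → II.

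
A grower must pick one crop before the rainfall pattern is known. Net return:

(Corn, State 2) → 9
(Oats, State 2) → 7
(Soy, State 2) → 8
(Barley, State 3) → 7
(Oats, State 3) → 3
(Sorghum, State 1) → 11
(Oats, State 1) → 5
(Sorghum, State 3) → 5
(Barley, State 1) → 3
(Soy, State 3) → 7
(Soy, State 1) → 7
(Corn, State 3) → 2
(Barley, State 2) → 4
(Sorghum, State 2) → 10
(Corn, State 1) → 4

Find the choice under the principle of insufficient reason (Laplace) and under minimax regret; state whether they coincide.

Row averages: Soy=22/3, Corn=5, Barley=14/3, Oats=5, Sorghum=26/3
Highest average = 26/3 → Sorghum.
Column bests: State 1=11, State 2=10, State 3=7.
Soy regrets: 4, 2, 0 → max 4
Corn regrets: 7, 1, 5 → max 7
Barley regrets: 8, 6, 0 → max 8
Oats regrets: 6, 3, 4 → max 6
Sorghum regrets: 0, 0, 2 → max 2
Smallest max regret = 2 → Sorghum.

laplace → Sorghum; minimax regret → Sorghum (agree)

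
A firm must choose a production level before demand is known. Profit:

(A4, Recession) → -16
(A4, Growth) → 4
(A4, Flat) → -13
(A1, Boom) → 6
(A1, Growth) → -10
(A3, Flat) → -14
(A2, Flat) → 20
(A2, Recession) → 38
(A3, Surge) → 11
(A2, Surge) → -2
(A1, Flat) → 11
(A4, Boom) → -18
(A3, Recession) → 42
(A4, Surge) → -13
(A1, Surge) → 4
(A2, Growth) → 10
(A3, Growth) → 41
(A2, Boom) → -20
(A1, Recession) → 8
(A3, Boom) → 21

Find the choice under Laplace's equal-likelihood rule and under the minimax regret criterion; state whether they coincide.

laplace → A3; minimax regret → A3 (agree)

Row averages: A1=3.8, A2=9.2, A3=20.2, A4=-11.2
Highest average = 20.2 → A3.
Column bests: Recession=42, Flat=20, Growth=41, Boom=21, Surge=11.
A1 regrets: 34, 9, 51, 15, 7 → max 51
A2 regrets: 4, 0, 31, 41, 13 → max 41
A3 regrets: 0, 34, 0, 0, 0 → max 34
A4 regrets: 58, 33, 37, 39, 24 → max 58
Smallest max regret = 34 → A3.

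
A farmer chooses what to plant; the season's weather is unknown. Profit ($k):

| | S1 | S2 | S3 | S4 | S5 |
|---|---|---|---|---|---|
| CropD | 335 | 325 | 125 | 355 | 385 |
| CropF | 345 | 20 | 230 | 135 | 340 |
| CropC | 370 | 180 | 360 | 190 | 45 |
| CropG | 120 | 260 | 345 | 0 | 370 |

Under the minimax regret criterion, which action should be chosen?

Column bests: S1=370, S2=325, S3=360, S4=355, S5=385.
CropD regrets: 35, 0, 235, 0, 0 → max 235
CropF regrets: 25, 305, 130, 220, 45 → max 305
CropC regrets: 0, 145, 0, 165, 340 → max 340
CropG regrets: 250, 65, 15, 355, 15 → max 355
Smallest max regret = 235 → CropD.

CropD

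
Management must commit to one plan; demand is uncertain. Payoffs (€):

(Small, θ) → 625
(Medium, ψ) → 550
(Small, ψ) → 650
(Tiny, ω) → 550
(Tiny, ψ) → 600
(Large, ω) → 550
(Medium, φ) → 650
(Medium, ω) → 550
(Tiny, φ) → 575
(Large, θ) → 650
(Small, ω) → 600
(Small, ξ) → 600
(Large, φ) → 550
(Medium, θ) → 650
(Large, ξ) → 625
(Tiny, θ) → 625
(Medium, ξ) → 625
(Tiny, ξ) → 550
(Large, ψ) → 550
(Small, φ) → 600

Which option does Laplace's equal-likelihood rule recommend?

Row averages: Tiny=580, Small=615, Medium=605, Large=585
Highest average = 615 → Small.

Small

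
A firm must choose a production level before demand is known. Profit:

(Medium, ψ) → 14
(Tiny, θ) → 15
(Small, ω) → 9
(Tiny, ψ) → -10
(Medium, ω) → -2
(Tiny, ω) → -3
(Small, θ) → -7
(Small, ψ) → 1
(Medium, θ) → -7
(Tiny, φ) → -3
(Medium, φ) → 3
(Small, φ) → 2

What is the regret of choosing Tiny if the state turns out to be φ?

6

Best payoff under φ is 3.
Regret = 3 − (-3) = 6.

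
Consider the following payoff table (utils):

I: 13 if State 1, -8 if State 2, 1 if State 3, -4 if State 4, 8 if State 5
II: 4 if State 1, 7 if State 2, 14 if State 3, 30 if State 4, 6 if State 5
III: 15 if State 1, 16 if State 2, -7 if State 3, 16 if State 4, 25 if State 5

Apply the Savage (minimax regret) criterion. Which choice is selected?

Column bests: State 1=15, State 2=16, State 3=14, State 4=30, State 5=25.
I regrets: 2, 24, 13, 34, 17 → max 34
II regrets: 11, 9, 0, 0, 19 → max 19
III regrets: 0, 0, 21, 14, 0 → max 21
Smallest max regret = 19 → II.

II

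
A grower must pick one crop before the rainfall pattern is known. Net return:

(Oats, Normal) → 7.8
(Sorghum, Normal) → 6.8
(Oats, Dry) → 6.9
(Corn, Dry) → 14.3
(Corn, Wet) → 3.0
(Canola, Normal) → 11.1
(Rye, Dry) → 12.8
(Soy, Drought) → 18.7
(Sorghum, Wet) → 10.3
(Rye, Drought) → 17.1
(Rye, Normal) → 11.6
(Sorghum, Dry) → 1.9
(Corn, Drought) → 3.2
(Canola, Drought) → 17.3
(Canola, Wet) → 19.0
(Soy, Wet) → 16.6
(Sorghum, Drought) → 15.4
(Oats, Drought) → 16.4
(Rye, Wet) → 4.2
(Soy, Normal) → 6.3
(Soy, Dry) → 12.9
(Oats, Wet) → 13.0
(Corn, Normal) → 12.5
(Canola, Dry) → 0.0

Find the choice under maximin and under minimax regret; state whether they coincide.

maximin → Oats; minimax regret → Soy (disagree)

Row minima: Rye=4.2, Soy=6.3, Canola=0.0, Sorghum=1.9, Corn=3.0, Oats=6.9
Best worst-case = 6.9 → Oats.
Column bests: Drought=18.7, Dry=14.3, Normal=12.5, Wet=19.0.
Rye regrets: 1.6, 1.5, 0.9, 14.8 → max 14.8
Soy regrets: 0.0, 1.4, 6.2, 2.4 → max 6.2
Canola regrets: 1.4, 14.3, 1.4, 0.0 → max 14.3
Sorghum regrets: 3.3, 12.4, 5.7, 8.7 → max 12.4
Corn regrets: 15.5, 0.0, 0.0, 16.0 → max 16.0
Oats regrets: 2.3, 7.4, 4.7, 6.0 → max 7.4
Smallest max regret = 6.2 → Soy.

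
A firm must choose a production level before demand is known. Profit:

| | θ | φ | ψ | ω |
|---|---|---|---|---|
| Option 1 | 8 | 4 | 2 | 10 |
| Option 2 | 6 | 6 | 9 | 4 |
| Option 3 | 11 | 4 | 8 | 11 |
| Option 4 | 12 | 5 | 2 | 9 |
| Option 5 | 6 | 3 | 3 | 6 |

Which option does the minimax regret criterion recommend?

Option 3

Column bests: θ=12, φ=6, ψ=9, ω=11.
Option 1 regrets: 4, 2, 7, 1 → max 7
Option 2 regrets: 6, 0, 0, 7 → max 7
Option 3 regrets: 1, 2, 1, 0 → max 2
Option 4 regrets: 0, 1, 7, 2 → max 7
Option 5 regrets: 6, 3, 6, 5 → max 6
Smallest max regret = 2 → Option 3.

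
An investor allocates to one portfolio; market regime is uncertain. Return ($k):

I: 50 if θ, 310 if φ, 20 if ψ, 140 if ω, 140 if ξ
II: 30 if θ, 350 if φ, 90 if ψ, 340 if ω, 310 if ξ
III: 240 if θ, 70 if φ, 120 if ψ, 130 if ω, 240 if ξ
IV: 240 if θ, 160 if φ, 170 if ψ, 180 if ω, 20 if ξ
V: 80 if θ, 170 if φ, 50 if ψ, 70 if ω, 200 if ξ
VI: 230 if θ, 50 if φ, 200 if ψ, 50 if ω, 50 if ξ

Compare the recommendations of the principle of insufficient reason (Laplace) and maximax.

laplace → II; maximax → II (agree)

Row averages: I=132, II=224, III=160, IV=154, V=114, VI=116
Highest average = 224 → II.
Row maxima: I=310, II=350, III=240, IV=240, V=200, VI=230
Best best-case = 350 → II.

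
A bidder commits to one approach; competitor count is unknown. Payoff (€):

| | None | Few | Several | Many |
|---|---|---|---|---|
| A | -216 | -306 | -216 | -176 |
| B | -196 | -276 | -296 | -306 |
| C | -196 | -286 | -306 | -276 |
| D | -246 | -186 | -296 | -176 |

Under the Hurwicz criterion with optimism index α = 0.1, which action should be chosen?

A: 0.1·(-176) + 0.9·(-306) = -293
B: 0.1·(-196) + 0.9·(-306) = -295
C: 0.1·(-196) + 0.9·(-306) = -295
D: 0.1·(-176) + 0.9·(-296) = -284
Highest Hurwicz score = -284 → D.

D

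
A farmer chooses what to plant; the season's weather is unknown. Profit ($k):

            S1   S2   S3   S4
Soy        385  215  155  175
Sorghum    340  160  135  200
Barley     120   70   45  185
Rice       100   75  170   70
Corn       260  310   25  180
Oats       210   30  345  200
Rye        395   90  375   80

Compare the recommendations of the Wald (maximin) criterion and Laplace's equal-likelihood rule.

Row minima: Soy=155, Sorghum=135, Barley=45, Rice=70, Corn=25, Oats=30, Rye=80
Best worst-case = 155 → Soy.
Row averages: Soy=232.5, Sorghum=208.75, Barley=105, Rice=103.75, Corn=193.75, Oats=196.25, Rye=235
Highest average = 235 → Rye.

maximin → Soy; laplace → Rye (disagree)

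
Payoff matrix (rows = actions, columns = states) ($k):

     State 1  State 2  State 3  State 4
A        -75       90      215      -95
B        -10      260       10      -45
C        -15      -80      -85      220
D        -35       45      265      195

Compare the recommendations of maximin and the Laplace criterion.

maximin → D; laplace → D (agree)

Row minima: A=-95, B=-45, C=-85, D=-35
Best worst-case = -35 → D.
Row averages: A=33.75, B=53.75, C=10, D=117.5
Highest average = 117.5 → D.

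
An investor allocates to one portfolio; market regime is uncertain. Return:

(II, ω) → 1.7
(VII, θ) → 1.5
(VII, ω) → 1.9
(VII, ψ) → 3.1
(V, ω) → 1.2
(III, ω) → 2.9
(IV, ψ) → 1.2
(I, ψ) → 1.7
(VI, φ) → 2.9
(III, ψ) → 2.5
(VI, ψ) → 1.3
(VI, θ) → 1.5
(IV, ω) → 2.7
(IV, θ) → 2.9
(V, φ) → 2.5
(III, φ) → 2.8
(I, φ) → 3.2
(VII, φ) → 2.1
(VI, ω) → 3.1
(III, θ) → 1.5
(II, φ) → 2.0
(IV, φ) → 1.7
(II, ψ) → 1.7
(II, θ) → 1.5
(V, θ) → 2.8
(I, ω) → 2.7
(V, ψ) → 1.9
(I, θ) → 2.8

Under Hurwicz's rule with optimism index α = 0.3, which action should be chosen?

I

I: 0.3·3.2 + 0.7·1.7 = 2.15
II: 0.3·2.0 + 0.7·1.5 = 1.65
III: 0.3·2.9 + 0.7·1.5 = 1.92
IV: 0.3·2.9 + 0.7·1.2 = 1.71
V: 0.3·2.8 + 0.7·1.2 = 1.68
VI: 0.3·3.1 + 0.7·1.3 = 1.84
VII: 0.3·3.1 + 0.7·1.5 = 1.98
Highest Hurwicz score = 2.15 → I.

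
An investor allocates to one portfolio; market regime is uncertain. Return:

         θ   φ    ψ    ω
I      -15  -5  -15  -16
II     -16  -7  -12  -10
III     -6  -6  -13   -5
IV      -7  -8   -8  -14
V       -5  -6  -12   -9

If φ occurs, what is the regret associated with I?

0

Best payoff under φ is -5.
Regret = -5 − (-5) = 0.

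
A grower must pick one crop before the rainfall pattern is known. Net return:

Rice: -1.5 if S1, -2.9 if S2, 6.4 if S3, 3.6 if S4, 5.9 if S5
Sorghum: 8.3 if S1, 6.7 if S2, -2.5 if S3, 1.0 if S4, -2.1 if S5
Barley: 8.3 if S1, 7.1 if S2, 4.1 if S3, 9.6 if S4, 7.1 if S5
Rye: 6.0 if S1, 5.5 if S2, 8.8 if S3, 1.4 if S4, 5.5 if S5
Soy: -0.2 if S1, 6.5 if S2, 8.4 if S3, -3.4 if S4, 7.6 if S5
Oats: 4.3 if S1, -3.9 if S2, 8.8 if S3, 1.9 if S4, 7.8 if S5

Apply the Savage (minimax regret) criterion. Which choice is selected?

Barley

Column bests: S1=8.3, S2=7.1, S3=8.8, S4=9.6, S5=7.8.
Rice regrets: 9.8, 10.0, 2.4, 6.0, 1.9 → max 10.0
Sorghum regrets: 0.0, 0.4, 11.3, 8.6, 9.9 → max 11.3
Barley regrets: 0.0, 0.0, 4.7, 0.0, 0.7 → max 4.7
Rye regrets: 2.3, 1.6, 0.0, 8.2, 2.3 → max 8.2
Soy regrets: 8.5, 0.6, 0.4, 13.0, 0.2 → max 13.0
Oats regrets: 4.0, 11.0, 0.0, 7.7, 0.0 → max 11.0
Smallest max regret = 4.7 → Barley.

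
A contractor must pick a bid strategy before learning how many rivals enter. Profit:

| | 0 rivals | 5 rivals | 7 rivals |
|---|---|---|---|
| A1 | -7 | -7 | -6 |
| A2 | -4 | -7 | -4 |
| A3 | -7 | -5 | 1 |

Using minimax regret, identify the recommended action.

Column bests: 0 rivals=-4, 5 rivals=-5, 7 rivals=1.
A1 regrets: 3, 2, 7 → max 7
A2 regrets: 0, 2, 5 → max 5
A3 regrets: 3, 0, 0 → max 3
Smallest max regret = 3 → A3.

A3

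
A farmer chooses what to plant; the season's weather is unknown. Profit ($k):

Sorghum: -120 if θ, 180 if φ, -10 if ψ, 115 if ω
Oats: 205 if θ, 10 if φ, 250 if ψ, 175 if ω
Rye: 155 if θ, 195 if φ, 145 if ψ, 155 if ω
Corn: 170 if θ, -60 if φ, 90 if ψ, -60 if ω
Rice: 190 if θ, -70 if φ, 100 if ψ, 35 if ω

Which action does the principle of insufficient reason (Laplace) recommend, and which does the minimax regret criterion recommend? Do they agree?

laplace → Rye; minimax regret → Rye (agree)

Row averages: Sorghum=41.25, Oats=160, Rye=162.5, Corn=35, Rice=63.75
Highest average = 162.5 → Rye.
Column bests: θ=205, φ=195, ψ=250, ω=175.
Sorghum regrets: 325, 15, 260, 60 → max 325
Oats regrets: 0, 185, 0, 0 → max 185
Rye regrets: 50, 0, 105, 20 → max 105
Corn regrets: 35, 255, 160, 235 → max 255
Rice regrets: 15, 265, 150, 140 → max 265
Smallest max regret = 105 → Rye.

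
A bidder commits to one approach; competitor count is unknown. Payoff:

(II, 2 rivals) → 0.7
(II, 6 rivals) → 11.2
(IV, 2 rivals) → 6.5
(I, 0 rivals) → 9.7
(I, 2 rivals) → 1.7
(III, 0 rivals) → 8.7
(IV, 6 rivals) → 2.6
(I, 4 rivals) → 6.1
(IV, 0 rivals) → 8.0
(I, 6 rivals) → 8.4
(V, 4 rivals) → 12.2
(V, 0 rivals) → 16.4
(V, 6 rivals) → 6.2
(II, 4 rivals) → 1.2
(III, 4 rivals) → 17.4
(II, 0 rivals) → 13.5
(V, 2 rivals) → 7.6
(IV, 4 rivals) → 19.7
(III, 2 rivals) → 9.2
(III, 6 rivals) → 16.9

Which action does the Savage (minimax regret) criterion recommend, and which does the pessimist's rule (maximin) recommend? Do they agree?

minimax regret → III; maximin → III (agree)

Column bests: 0 rivals=16.4, 2 rivals=9.2, 4 rivals=19.7, 6 rivals=16.9.
I regrets: 6.7, 7.5, 13.6, 8.5 → max 13.6
II regrets: 2.9, 8.5, 18.5, 5.7 → max 18.5
III regrets: 7.7, 0.0, 2.3, 0.0 → max 7.7
IV regrets: 8.4, 2.7, 0.0, 14.3 → max 14.3
V regrets: 0.0, 1.6, 7.5, 10.7 → max 10.7
Smallest max regret = 7.7 → III.
Row minima: I=1.7, II=0.7, III=8.7, IV=2.6, V=6.2
Best worst-case = 8.7 → III.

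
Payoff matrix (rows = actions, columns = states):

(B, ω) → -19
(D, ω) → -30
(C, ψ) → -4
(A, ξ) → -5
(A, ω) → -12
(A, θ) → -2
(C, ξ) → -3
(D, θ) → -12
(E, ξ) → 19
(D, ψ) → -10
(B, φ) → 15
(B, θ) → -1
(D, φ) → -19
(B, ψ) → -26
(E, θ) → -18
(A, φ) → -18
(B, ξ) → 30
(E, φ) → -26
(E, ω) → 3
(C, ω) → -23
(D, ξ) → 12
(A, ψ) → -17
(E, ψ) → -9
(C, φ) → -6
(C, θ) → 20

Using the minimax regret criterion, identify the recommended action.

B

Column bests: θ=20, φ=15, ψ=-4, ω=3, ξ=30.
A regrets: 22, 33, 13, 15, 35 → max 35
B regrets: 21, 0, 22, 22, 0 → max 22
C regrets: 0, 21, 0, 26, 33 → max 33
D regrets: 32, 34, 6, 33, 18 → max 34
E regrets: 38, 41, 5, 0, 11 → max 41
Smallest max regret = 22 → B.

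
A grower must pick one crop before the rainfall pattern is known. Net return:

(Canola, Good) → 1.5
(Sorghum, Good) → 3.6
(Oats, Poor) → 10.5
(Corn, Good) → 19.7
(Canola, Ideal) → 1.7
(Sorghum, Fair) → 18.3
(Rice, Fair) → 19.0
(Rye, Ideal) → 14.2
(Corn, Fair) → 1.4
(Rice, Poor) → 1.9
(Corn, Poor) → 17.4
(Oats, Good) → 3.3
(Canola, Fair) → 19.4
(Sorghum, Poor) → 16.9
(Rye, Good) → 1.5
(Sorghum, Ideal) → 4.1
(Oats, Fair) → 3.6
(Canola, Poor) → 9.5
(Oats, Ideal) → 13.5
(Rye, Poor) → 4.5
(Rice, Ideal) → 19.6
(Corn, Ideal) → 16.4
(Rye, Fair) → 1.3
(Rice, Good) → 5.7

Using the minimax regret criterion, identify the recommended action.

Rice

Column bests: Poor=17.4, Fair=19.4, Good=19.7, Ideal=19.6.
Rice regrets: 15.5, 0.4, 14.0, 0.0 → max 15.5
Canola regrets: 7.9, 0.0, 18.2, 17.9 → max 18.2
Oats regrets: 6.9, 15.8, 16.4, 6.1 → max 16.4
Rye regrets: 12.9, 18.1, 18.2, 5.4 → max 18.2
Corn regrets: 0.0, 18.0, 0.0, 3.2 → max 18.0
Sorghum regrets: 0.5, 1.1, 16.1, 15.5 → max 16.1
Smallest max regret = 15.5 → Rice.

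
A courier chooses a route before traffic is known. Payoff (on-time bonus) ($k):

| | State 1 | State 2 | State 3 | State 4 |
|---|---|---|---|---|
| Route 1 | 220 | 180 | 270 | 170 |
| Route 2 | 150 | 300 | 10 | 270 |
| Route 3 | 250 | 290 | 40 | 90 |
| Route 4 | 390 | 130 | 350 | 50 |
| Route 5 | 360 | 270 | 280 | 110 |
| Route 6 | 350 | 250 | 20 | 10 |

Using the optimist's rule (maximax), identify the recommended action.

Row maxima: Route 1=270, Route 2=300, Route 3=290, Route 4=390, Route 5=360, Route 6=350
Best best-case = 390 → Route 4.

Route 4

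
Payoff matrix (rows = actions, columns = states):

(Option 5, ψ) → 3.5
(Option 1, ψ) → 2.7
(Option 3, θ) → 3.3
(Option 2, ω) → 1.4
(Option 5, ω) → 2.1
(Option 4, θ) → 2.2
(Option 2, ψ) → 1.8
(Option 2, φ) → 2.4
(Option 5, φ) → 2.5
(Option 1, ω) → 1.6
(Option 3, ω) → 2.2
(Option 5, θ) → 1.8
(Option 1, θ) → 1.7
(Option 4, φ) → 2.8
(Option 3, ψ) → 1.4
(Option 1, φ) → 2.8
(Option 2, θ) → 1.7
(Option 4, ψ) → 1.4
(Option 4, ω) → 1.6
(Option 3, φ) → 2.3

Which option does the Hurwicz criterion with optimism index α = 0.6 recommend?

Option 1: 0.6·2.8 + 0.4·1.6 = 2.32
Option 2: 0.6·2.4 + 0.4·1.4 = 2
Option 3: 0.6·3.3 + 0.4·1.4 = 2.54
Option 4: 0.6·2.8 + 0.4·1.4 = 2.24
Option 5: 0.6·3.5 + 0.4·1.8 = 2.82
Highest Hurwicz score = 2.82 → Option 5.

Option 5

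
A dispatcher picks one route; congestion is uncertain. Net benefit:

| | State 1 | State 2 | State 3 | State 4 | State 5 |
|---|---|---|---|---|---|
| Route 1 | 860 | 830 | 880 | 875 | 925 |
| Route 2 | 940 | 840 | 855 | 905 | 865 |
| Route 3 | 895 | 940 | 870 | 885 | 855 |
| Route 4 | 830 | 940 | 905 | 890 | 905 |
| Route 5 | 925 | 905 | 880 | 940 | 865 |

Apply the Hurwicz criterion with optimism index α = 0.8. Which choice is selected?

Route 1: 0.8·925 + 0.2·830 = 906
Route 2: 0.8·940 + 0.2·840 = 920
Route 3: 0.8·940 + 0.2·855 = 923
Route 4: 0.8·940 + 0.2·830 = 918
Route 5: 0.8·940 + 0.2·865 = 925
Highest Hurwicz score = 925 → Route 5.

Route 5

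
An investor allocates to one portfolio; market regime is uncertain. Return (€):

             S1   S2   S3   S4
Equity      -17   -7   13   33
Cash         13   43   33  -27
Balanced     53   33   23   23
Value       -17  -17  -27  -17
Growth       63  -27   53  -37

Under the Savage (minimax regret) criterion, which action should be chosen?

Balanced

Column bests: S1=63, S2=43, S3=53, S4=33.
Equity regrets: 80, 50, 40, 0 → max 80
Cash regrets: 50, 0, 20, 60 → max 60
Balanced regrets: 10, 10, 30, 10 → max 30
Value regrets: 80, 60, 80, 50 → max 80
Growth regrets: 0, 70, 0, 70 → max 70
Smallest max regret = 30 → Balanced.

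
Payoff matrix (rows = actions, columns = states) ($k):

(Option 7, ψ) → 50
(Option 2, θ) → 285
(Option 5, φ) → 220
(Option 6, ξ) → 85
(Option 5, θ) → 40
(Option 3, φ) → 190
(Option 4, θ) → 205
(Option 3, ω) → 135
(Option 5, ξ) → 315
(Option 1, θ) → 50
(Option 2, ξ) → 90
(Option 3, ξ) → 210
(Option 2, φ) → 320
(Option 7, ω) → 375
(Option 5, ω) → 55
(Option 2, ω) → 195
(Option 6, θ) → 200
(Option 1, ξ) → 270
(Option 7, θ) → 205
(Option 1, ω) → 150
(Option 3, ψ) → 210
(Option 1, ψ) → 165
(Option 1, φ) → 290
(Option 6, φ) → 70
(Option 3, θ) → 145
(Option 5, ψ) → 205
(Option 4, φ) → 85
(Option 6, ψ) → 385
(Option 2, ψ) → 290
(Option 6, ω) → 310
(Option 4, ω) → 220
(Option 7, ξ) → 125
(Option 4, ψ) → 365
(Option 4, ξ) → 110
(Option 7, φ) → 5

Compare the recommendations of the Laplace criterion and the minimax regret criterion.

laplace → Option 2; minimax regret → Option 2 (agree)

Row averages: Option 1=185, Option 2=236, Option 3=178, Option 4=197, Option 5=167, Option 6=210, Option 7=152
Highest average = 236 → Option 2.
Column bests: θ=285, φ=320, ψ=385, ω=375, ξ=315.
Option 1 regrets: 235, 30, 220, 225, 45 → max 235
Option 2 regrets: 0, 0, 95, 180, 225 → max 225
Option 3 regrets: 140, 130, 175, 240, 105 → max 240
Option 4 regrets: 80, 235, 20, 155, 205 → max 235
Option 5 regrets: 245, 100, 180, 320, 0 → max 320
Option 6 regrets: 85, 250, 0, 65, 230 → max 250
Option 7 regrets: 80, 315, 335, 0, 190 → max 335
Smallest max regret = 225 → Option 2.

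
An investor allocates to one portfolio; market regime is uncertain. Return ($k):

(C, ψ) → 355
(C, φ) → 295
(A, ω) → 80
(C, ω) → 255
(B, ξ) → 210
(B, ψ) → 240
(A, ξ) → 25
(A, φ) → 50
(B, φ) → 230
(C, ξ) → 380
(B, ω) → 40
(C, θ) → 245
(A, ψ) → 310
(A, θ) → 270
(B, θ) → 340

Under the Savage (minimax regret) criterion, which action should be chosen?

C

Column bests: θ=340, φ=295, ψ=355, ω=255, ξ=380.
A regrets: 70, 245, 45, 175, 355 → max 355
B regrets: 0, 65, 115, 215, 170 → max 215
C regrets: 95, 0, 0, 0, 0 → max 95
Smallest max regret = 95 → C.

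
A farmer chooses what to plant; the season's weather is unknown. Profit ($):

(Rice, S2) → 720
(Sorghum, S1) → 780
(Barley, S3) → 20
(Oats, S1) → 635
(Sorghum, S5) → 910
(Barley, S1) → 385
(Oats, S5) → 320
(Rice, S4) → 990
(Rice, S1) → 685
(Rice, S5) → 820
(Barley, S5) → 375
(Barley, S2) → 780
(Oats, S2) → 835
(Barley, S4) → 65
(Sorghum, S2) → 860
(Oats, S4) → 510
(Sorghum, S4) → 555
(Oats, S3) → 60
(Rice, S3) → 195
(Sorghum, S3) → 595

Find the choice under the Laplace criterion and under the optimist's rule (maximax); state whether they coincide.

Row averages: Barley=325, Sorghum=740, Rice=682, Oats=472
Highest average = 740 → Sorghum.
Row maxima: Barley=780, Sorghum=910, Rice=990, Oats=835
Best best-case = 990 → Rice.

laplace → Sorghum; maximax → Rice (disagree)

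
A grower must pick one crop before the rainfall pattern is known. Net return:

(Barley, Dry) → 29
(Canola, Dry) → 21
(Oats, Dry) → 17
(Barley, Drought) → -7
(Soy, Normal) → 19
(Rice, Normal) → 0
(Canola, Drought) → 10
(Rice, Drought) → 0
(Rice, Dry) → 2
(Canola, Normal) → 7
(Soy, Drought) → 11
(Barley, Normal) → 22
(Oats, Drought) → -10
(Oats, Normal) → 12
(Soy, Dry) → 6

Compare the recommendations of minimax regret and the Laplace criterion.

minimax regret → Canola; laplace → Barley (disagree)

Column bests: Drought=11, Dry=29, Normal=22.
Soy regrets: 0, 23, 3 → max 23
Oats regrets: 21, 12, 10 → max 21
Rice regrets: 11, 27, 22 → max 27
Barley regrets: 18, 0, 0 → max 18
Canola regrets: 1, 8, 15 → max 15
Smallest max regret = 15 → Canola.
Row averages: Soy=12, Oats=19/3, Rice=2/3, Barley=44/3, Canola=38/3
Highest average = 44/3 → Barley.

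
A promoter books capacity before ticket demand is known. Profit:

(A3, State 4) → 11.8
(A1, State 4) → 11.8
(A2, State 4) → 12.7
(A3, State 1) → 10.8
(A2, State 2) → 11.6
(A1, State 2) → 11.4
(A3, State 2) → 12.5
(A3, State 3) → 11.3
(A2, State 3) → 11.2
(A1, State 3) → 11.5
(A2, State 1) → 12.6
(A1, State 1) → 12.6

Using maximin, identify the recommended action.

Row minima: A1=11.4, A2=11.2, A3=10.8
Best worst-case = 11.4 → A1.

A1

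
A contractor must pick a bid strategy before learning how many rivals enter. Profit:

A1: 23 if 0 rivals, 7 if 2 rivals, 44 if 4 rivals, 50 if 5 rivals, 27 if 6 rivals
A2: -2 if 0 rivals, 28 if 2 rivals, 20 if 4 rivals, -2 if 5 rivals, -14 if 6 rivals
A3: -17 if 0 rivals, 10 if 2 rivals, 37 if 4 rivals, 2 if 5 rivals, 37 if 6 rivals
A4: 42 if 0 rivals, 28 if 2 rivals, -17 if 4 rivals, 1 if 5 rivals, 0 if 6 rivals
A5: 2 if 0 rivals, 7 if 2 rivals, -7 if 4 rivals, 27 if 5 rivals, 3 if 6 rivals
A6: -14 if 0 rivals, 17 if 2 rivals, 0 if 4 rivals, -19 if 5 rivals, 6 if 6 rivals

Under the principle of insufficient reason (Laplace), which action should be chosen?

Row averages: A1=30.2, A2=6, A3=13.8, A4=10.8, A5=6.4, A6=-2
Highest average = 30.2 → A1.

A1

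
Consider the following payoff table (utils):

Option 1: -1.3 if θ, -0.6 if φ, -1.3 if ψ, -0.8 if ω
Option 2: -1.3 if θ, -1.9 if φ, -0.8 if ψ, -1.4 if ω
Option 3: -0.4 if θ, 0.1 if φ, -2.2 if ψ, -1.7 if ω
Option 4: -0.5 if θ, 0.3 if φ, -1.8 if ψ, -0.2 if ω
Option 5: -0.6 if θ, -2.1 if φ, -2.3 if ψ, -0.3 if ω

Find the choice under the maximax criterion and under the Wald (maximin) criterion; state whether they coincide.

maximax → Option 4; maximin → Option 1 (disagree)

Row maxima: Option 1=-0.6, Option 2=-0.8, Option 3=0.1, Option 4=0.3, Option 5=-0.3
Best best-case = 0.3 → Option 4.
Row minima: Option 1=-1.3, Option 2=-1.9, Option 3=-2.2, Option 4=-1.8, Option 5=-2.3
Best worst-case = -1.3 → Option 1.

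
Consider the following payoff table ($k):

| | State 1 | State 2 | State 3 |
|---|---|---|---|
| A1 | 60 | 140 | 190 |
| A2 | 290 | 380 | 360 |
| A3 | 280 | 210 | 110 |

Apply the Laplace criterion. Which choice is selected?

A2

Row averages: A1=130, A2=1030/3, A3=200
Highest average = 1030/3 → A2.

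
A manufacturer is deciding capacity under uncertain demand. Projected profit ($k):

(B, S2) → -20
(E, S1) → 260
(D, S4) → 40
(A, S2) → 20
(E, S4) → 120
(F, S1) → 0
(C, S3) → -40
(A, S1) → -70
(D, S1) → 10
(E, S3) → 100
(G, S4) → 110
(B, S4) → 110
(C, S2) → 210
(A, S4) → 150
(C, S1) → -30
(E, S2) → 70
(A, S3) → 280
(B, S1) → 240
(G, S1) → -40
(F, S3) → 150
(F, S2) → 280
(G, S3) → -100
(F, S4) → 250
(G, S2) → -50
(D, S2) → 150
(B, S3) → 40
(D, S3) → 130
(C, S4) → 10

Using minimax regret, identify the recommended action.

Column bests: S1=260, S2=280, S3=280, S4=250.
A regrets: 330, 260, 0, 100 → max 330
B regrets: 20, 300, 240, 140 → max 300
C regrets: 290, 70, 320, 240 → max 320
D regrets: 250, 130, 150, 210 → max 250
E regrets: 0, 210, 180, 130 → max 210
F regrets: 260, 0, 130, 0 → max 260
G regrets: 300, 330, 380, 140 → max 380
Smallest max regret = 210 → E.

E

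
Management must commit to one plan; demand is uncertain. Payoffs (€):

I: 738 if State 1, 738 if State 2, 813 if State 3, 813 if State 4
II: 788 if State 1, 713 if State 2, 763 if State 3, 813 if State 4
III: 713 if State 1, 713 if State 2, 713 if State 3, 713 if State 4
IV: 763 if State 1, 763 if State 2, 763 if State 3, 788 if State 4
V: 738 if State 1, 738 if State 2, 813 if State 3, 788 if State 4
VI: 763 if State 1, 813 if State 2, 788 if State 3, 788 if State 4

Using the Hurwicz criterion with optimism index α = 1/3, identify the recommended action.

I: 1/3·813 + 2/3·738 = 763
II: 1/3·813 + 2/3·713 = 2239/3
III: 1/3·713 + 2/3·713 = 713
IV: 1/3·788 + 2/3·763 = 2314/3
V: 1/3·813 + 2/3·738 = 763
VI: 1/3·813 + 2/3·763 = 2339/3
Highest Hurwicz score = 2339/3 → VI.

VI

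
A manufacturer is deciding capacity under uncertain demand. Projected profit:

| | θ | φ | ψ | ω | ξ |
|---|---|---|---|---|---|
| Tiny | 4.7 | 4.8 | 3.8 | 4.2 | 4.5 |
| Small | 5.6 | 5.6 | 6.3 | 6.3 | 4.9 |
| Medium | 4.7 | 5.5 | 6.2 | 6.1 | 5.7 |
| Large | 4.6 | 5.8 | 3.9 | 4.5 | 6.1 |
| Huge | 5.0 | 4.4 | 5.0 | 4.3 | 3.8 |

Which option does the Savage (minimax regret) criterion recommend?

Medium

Column bests: θ=5.6, φ=5.8, ψ=6.3, ω=6.3, ξ=6.1.
Tiny regrets: 0.9, 1.0, 2.5, 2.1, 1.6 → max 2.5
Small regrets: 0.0, 0.2, 0.0, 0.0, 1.2 → max 1.2
Medium regrets: 0.9, 0.3, 0.1, 0.2, 0.4 → max 0.9
Large regrets: 1.0, 0.0, 2.4, 1.8, 0.0 → max 2.4
Huge regrets: 0.6, 1.4, 1.3, 2.0, 2.3 → max 2.3
Smallest max regret = 0.9 → Medium.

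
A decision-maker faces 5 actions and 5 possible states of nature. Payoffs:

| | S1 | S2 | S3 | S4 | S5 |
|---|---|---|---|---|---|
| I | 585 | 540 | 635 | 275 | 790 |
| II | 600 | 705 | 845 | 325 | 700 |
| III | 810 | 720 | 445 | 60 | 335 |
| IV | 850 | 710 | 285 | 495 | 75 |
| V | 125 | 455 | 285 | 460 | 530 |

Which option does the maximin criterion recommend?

Row minima: I=275, II=325, III=60, IV=75, V=125
Best worst-case = 325 → II.

II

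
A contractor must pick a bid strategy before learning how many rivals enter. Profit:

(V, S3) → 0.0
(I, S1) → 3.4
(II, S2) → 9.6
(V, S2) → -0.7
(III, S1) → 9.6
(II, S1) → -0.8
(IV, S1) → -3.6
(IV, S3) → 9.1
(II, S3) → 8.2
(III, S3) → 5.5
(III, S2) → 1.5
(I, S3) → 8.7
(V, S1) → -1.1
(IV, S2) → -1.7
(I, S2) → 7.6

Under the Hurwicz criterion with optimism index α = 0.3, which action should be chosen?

I

I: 0.3·8.7 + 0.7·3.4 = 4.99
II: 0.3·9.6 + 0.7·(-0.8) = 2.32
III: 0.3·9.6 + 0.7·1.5 = 3.93
IV: 0.3·9.1 + 0.7·(-3.6) = 0.21
V: 0.3·0.0 + 0.7·(-1.1) = -0.77
Highest Hurwicz score = 4.99 → I.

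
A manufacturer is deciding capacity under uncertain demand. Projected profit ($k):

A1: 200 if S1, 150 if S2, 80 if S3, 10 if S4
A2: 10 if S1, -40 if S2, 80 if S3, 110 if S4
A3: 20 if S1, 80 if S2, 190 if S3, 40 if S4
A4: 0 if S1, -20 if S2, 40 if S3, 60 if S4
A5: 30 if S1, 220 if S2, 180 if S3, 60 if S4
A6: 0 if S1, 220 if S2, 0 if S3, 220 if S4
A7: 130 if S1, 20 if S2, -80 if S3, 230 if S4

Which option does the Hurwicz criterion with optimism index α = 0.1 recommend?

A5

A1: 0.1·200 + 0.9·10 = 29
A2: 0.1·110 + 0.9·(-40) = -25
A3: 0.1·190 + 0.9·20 = 37
A4: 0.1·60 + 0.9·(-20) = -12
A5: 0.1·220 + 0.9·30 = 49
A6: 0.1·220 + 0.9·0 = 22
A7: 0.1·230 + 0.9·(-80) = -49
Highest Hurwicz score = 49 → A5.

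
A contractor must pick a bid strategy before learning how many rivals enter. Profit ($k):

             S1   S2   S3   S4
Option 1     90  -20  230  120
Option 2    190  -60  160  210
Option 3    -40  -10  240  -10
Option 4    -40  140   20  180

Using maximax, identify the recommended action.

Row maxima: Option 1=230, Option 2=210, Option 3=240, Option 4=180
Best best-case = 240 → Option 3.

Option 3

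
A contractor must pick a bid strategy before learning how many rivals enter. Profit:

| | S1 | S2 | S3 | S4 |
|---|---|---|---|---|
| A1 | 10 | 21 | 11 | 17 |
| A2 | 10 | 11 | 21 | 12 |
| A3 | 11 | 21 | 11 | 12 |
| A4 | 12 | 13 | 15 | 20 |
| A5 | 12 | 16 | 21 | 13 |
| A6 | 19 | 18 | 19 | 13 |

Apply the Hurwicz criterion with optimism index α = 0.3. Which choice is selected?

A6

A1: 0.3·21 + 0.7·10 = 13.3
A2: 0.3·21 + 0.7·10 = 13.3
A3: 0.3·21 + 0.7·11 = 14
A4: 0.3·20 + 0.7·12 = 14.4
A5: 0.3·21 + 0.7·12 = 14.7
A6: 0.3·19 + 0.7·13 = 14.8
Highest Hurwicz score = 14.8 → A6.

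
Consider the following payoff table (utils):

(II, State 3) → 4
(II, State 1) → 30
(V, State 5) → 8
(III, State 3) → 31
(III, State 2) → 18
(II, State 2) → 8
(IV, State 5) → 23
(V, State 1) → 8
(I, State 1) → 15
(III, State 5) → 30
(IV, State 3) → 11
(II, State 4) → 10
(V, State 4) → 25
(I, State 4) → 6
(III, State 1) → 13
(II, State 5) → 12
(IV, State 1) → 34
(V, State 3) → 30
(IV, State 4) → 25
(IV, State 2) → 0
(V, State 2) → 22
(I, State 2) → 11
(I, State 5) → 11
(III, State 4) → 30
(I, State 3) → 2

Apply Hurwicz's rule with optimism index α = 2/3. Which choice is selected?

I: 2/3·15 + 1/3·2 = 32/3
II: 2/3·30 + 1/3·4 = 64/3
III: 2/3·31 + 1/3·13 = 25
IV: 2/3·34 + 1/3·0 = 68/3
V: 2/3·30 + 1/3·8 = 68/3
Highest Hurwicz score = 25 → III.

III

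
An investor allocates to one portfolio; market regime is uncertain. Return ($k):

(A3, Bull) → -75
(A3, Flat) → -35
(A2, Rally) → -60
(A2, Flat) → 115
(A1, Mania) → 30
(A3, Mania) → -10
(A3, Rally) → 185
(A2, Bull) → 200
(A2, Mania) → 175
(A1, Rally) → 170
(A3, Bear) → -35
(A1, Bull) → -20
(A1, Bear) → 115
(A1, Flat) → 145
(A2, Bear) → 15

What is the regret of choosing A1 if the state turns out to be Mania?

Best payoff under Mania is 175.
Regret = 175 − 30 = 145.

145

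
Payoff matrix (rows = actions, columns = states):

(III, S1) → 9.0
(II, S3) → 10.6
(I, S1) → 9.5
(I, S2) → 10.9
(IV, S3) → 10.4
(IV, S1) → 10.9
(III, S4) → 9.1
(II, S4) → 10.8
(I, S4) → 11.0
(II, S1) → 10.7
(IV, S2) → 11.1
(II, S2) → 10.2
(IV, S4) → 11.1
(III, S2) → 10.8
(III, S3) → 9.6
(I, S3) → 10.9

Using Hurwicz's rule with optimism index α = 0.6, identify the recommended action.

I: 0.6·11.0 + 0.4·9.5 = 10.4
II: 0.6·10.8 + 0.4·10.2 = 10.56
III: 0.6·10.8 + 0.4·9.0 = 10.08
IV: 0.6·11.1 + 0.4·10.4 = 10.82
Highest Hurwicz score = 10.82 → IV.

IV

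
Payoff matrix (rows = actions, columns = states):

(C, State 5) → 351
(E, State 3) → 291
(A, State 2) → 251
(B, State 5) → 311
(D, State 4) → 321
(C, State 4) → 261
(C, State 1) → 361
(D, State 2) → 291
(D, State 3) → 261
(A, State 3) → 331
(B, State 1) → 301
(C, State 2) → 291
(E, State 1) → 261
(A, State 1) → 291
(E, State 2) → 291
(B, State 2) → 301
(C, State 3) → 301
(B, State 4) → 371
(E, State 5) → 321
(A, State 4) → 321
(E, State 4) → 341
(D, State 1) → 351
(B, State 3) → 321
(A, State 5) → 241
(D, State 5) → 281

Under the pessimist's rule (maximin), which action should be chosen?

B

Row minima: A=241, B=301, C=261, D=261, E=261
Best worst-case = 301 → B.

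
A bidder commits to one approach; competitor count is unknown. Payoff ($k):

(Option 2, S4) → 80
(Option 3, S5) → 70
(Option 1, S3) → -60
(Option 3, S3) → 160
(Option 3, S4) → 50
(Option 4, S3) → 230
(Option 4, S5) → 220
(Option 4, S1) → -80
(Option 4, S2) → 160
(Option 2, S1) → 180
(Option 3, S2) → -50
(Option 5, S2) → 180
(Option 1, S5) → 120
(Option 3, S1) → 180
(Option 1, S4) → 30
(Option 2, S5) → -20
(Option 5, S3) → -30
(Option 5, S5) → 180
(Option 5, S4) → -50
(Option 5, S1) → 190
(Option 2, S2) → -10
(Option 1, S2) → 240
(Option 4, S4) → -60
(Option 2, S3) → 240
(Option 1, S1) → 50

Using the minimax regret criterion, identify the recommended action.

Option 2

Column bests: S1=190, S2=240, S3=240, S4=80, S5=220.
Option 1 regrets: 140, 0, 300, 50, 100 → max 300
Option 2 regrets: 10, 250, 0, 0, 240 → max 250
Option 3 regrets: 10, 290, 80, 30, 150 → max 290
Option 4 regrets: 270, 80, 10, 140, 0 → max 270
Option 5 regrets: 0, 60, 270, 130, 40 → max 270
Smallest max regret = 250 → Option 2.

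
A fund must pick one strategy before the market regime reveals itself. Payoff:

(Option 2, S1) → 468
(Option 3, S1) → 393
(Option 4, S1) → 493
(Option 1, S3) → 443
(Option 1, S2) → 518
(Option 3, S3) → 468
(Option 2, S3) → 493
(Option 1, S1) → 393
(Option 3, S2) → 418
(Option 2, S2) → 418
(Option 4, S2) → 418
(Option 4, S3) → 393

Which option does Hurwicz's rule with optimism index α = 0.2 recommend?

Option 1: 0.2·518 + 0.8·393 = 418
Option 2: 0.2·493 + 0.8·418 = 433
Option 3: 0.2·468 + 0.8·393 = 408
Option 4: 0.2·493 + 0.8·393 = 413
Highest Hurwicz score = 433 → Option 2.

Option 2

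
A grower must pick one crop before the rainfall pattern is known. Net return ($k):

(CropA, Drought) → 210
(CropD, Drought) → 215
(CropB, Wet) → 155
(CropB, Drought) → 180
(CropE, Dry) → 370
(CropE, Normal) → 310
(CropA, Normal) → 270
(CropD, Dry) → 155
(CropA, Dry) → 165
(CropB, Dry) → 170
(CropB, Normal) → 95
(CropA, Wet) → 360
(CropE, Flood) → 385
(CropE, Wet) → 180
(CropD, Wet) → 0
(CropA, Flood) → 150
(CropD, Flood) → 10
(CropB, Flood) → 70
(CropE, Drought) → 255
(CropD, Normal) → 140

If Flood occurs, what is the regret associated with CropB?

Best payoff under Flood is 385.
Regret = 385 − 70 = 315.

315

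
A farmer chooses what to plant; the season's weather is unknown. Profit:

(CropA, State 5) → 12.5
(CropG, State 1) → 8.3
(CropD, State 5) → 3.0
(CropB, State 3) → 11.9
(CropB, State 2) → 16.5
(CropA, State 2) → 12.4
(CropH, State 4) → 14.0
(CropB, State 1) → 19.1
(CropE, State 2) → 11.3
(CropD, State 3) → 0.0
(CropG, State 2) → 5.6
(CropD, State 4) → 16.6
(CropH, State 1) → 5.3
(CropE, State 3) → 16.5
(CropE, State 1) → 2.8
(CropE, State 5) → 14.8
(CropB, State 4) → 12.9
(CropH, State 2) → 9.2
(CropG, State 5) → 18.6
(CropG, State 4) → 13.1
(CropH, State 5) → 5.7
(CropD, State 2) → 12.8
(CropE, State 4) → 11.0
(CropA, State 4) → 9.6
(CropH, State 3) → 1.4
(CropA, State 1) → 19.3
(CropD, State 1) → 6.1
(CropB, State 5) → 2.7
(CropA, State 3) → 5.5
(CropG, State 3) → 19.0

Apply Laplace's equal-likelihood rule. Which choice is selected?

Row averages: CropG=12.92, CropA=11.86, CropE=11.28, CropB=12.62, CropD=7.7, CropH=7.12
Highest average = 12.92 → CropG.

CropG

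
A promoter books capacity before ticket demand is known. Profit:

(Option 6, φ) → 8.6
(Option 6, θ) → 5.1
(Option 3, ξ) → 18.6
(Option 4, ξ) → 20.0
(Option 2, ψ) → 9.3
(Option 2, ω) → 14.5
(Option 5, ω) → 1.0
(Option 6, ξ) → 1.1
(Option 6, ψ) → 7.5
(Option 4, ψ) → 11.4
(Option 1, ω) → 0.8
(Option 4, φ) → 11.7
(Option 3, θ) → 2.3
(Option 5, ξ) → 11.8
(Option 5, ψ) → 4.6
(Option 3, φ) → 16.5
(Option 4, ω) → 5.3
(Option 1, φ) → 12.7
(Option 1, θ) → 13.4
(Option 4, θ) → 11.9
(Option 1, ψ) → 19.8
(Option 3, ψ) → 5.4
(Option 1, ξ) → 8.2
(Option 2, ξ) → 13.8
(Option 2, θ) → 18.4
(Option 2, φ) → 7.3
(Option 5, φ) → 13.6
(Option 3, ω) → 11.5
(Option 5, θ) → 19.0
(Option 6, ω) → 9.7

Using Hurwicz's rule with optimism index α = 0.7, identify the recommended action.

Option 1: 0.7·19.8 + 0.3·0.8 = 14.1
Option 2: 0.7·18.4 + 0.3·7.3 = 15.07
Option 3: 0.7·18.6 + 0.3·2.3 = 13.71
Option 4: 0.7·20.0 + 0.3·5.3 = 15.59
Option 5: 0.7·19.0 + 0.3·1.0 = 13.6
Option 6: 0.7·9.7 + 0.3·1.1 = 7.12
Highest Hurwicz score = 15.59 → Option 4.

Option 4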